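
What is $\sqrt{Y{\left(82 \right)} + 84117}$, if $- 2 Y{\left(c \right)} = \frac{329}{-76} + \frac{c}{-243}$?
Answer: $\frac{\sqrt{354201612774}}{2052} \approx 290.03$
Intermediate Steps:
$Y{\left(c \right)} = \frac{329}{152} + \frac{c}{486}$ ($Y{\left(c \right)} = - \frac{\frac{329}{-76} + \frac{c}{-243}}{2} = - \frac{329 \left(- \frac{1}{76}\right) + c \left(- \frac{1}{243}\right)}{2} = - \frac{- \frac{329}{76} - \frac{c}{243}}{2} = \frac{329}{152} + \frac{c}{486}$)
$\sqrt{Y{\left(82 \right)} + 84117} = \sqrt{\left(\frac{329}{152} + \frac{1}{486} \cdot 82\right) + 84117} = \sqrt{\left(\frac{329}{152} + \frac{41}{243}\right) + 84117} = \sqrt{\frac{86179}{36936} + 84117} = \sqrt{\frac{3107031691}{36936}} = \frac{\sqrt{354201612774}}{2052}$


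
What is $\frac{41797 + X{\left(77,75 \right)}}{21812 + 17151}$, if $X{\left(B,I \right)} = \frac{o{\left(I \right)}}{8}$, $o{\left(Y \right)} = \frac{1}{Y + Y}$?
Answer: $\frac{50156401}{46755600} \approx 1.0727$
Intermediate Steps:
$o{\left(Y \right)} = \frac{1}{2 Y}$
$X{\left(B,I \right)} = \frac{1}{16 I}$ ($X{\left(B,I \right)} = \frac{\frac{1}{2} \frac{1}{I}}{8} = \frac{1}{2 I} \frac{1}{8} = \frac{1}{16 I}$)
$\frac{41797 + X{\left(77,75 \right)}}{21812 + 17151} = \frac{41797 + \frac{1}{16 \cdot 75}}{21812 + 17151} = \frac{41797 + \frac{1}{16} \cdot \frac{1}{75}}{38963} = \left(41797 + \frac{1}{1200}\right) \frac{1}{38963} = \frac{50156401}{1200} \cdot \frac{1}{38963} = \frac{50156401}{46755600}$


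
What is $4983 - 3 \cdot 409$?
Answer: $3756$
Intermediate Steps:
$4983 - 3 \cdot 409 = 4983 - 1227 = 3756$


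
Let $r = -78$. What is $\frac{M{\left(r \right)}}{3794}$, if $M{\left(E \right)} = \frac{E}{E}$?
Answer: $\frac{1}{3794} \approx 0.00026357$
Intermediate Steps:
$M{\left(E \right)} = 1$
$\frac{M{\left(r \right)}}{3794} = 1 \cdot \frac{1}{3794} = \frac{1}{3794}$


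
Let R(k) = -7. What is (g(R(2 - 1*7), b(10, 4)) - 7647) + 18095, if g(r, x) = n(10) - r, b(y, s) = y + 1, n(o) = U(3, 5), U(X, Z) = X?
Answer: 10458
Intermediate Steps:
n(o) = 3
b(y, s) = 1 + y
g(r, x) = 3 - r
(g(R(2 - 1*7), b(10, 4)) - 7647) + 18095 = ((3 - 1*(-7)) - 7647) + 18095 = ((3 + 7) - 7647) + 18095 = (10 - 7647) + 18095 = -7637 + 18095 = 10458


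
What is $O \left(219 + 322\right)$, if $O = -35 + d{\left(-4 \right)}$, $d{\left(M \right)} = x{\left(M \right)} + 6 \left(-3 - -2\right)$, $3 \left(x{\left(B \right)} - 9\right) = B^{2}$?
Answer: $- \frac{43280}{3} \approx -14427.0$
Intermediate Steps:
$x{\left(B \right)} = 9 + \frac{B^{2}}{3}$
$d{\left(M \right)} = 3 + \frac{M^{2}}{3}$ ($d{\left(M \right)} = \left(9 + \frac{M^{2}}{3}\right) + 6 \left(-3 - -2\right) = \left(9 + \frac{M^{2}}{3}\right) + 6 \left(-3 + 2\right) = \left(9 + \frac{M^{2}}{3}\right) + 6 \left(-1\right) = \left(9 + \frac{M^{2}}{3}\right) - 6 = 3 + \frac{M^{2}}{3}$)
$O = - \frac{80}{3}$ ($O = -35 + \left(3 + \frac{\left(-4\right)^{2}}{3}\right) = -35 + \left(3 + \frac{1}{3} \cdot 16\right) = -35 + \left(3 + \frac{16}{3}\right) = -35 + \frac{25}{3} = - \frac{80}{3} \approx -26.667$)
$O \left(219 + 322\right) = - \frac{80 \left(219 + 322\right)}{3} = \left(- \frac{80}{3}\right) 541 = - \frac{43280}{3}$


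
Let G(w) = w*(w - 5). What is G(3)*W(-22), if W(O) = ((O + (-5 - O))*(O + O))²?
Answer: -290400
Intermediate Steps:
G(w) = w*(-5 + w)
W(O) = 100*O² (W(O) = (-10*O)² = 100*O²)
G(3)*W(-22) = (3*(-5 + 3))*(100*(-22)²) = (3*(-2))*(100*484) = -6*48400 = -290400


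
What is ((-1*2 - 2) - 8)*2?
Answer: -24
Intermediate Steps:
((-1*2 - 2) - 8)*2 = ((-2 - 2) - 8)*2 = (-4 - 8)*2 = -12*2 = -24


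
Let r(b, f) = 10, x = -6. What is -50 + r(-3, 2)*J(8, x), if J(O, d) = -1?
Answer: -60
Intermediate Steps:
-50 + r(-3, 2)*J(8, x) = -50 + 10*(-1) = -50 - 10 = -60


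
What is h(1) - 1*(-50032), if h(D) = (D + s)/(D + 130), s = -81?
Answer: 6554112/131 ≈ 50031.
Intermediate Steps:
h(D) = (-81 + D)/(130 + D) (h(D) = (D - 81)/(D + 130) = (-81 + D)/(130 + D))
h(1) - 1*(-50032) = (-81 + 1)/(130 + 1) - 1*(-50032) = -80/131 + 50032 = 6554112/131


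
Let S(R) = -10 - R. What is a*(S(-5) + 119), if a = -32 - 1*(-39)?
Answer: 798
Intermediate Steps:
a = 7 (a = -32 + 39 = 7)
a*(S(-5) + 119) = 7*((-10 - 1*(-5)) + 119) = 7*((-10 + 5) + 119) = 7*(-5 + 119) = 7*114 = 798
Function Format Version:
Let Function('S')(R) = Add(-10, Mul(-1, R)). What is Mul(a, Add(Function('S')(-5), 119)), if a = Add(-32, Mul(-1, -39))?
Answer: 798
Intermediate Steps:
a = 7 (a = Add(-32, 39) = 7)
Mul(a, Add(Function('S')(-5), 119)) = Mul(7, Add(Add(-10, Mul(-1, -5)), 119)) = Mul(7, Add(Add(-10, 5), 119)) = Mul(7, Add(-5, 119)) = Mul(7, 114) = 798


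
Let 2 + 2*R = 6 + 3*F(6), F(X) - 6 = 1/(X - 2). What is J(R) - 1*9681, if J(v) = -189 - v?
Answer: -79051/8 ≈ -9881.4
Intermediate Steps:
F(X) = 6 + 1/(-2 + X) (F(X) = 6 + 1/(X - 2) = 6 + 1/(-2 + X))
R = 91/8 (R = -1 + (6 + 3*((-11 + 6*6)/(-2 + 6)))/2 = -1 + (6 + 3*((-11 + 36)/4))/2 = -1 + (6 + 3*((¼)*25))/2 = -1 + (6 + 3*(25/4))/2 = -1 + (6 + 75/4)/2 = -1 + (½)*(99/4) = -1 + 99/8 = 91/8 ≈ 11.375)
J(R) - 1*9681 = (-189 - 1*91/8) - 1*9681 = (-189 - 91/8) - 9681 = -1603/8 - 9681 = -79051/8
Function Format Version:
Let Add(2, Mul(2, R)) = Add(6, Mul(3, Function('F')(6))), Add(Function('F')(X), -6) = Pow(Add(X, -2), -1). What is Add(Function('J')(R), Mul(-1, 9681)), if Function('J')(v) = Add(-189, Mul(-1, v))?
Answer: Rational(-79051, 8) ≈ -9881.4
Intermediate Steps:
Function('F')(X) = Add(6, Pow(Add(-2, X), -1)) (Function('F')(X) = Add(6, Pow(Add(X, -2), -1)) = Add(6, Pow(Add(-2, X), -1)))
R = Rational(91, 8) (R = Add(-1, Mul(Rational(1, 2), Add(6, Mul(3, Mul(Pow(Add(-2, 6), -1), Add(-11, Mul(6, 6))))))) = Add(-1, Mul(Rational(1, 2), Add(6, Mul(3, Mul(Pow(4, -1), Add(-11, 36)))))) = Add(-1, Mul(Rational(1, 2), Add(6, Mul(3, Mul(Rational(1, 4), 25))))) = Add(-1, Mul(Rational(1, 2), Add(6, Mul(3, Rational(25, 4))))) = Add(-1, Mul(Rational(1, 2), Add(6, Rational(75, 4)))) = Add(-1, Mul(Rational(1, 2), Rational(99, 4))) = Add(-1, Rational(99, 8)) = Rational(91, 8) ≈ 11.375)
Add(Function('J')(R), Mul(-1, 9681)) = Add(Add(-189, Mul(-1, Rational(91, 8))), Mul(-1, 9681)) = Add(Add(-189, Rational(-91, 8)), -9681) = Add(Rational(-1603, 8), -9681) = Rational(-79051, 8)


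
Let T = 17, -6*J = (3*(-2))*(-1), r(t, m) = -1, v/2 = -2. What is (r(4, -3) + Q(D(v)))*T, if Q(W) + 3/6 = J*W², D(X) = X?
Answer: -595/2 ≈ -297.50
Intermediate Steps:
v = -4 (v = 2*(-2) = -4)
J = -1 (J = -3*(-2)*(-1)/6 = -(-1)*(-1) = -⅙*6 = -1)
Q(W) = -½ - W²
(r(4, -3) + Q(D(v)))*T = (-1 + (-½ - 1*(-4)²))*17 = (-1 + (-½ - 1*16))*17 = (-1 + (-½ - 16))*17 = (-1 - 33/2)*17 = -35/2*17 = -595/2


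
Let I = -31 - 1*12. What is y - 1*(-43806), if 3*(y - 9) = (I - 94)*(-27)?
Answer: 45048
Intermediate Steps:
I = -43 (I = -31 - 12 = -43)
y = 1242 (y = 9 + ((-43 - 94)*(-27))/3 = 9 + (-137*(-27))/3 = 9 + (1/3)*3699 = 9 + 1233 = 1242)
y - 1*(-43806) = 1242 - 1*(-43806) = 1242 + 43806 = 45048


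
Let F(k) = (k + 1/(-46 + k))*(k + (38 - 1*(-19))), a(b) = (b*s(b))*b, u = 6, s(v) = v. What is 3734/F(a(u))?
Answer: 634780/10024833 ≈ 0.063321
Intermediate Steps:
a(b) = b³ (a(b) = (b*b)*b = b²*b = b³)
F(k) = (57 + k)*(k + 1/(-46 + k)) (F(k) = (k + 1/(-46 + k))*(k + (38 + 19)) = (k + 1/(-46 + k))*(k + 57) = (k + 1/(-46 + k))*(57 + k) = (57 + k)*(k + 1/(-46 + k)))
3734/F(a(u)) = 3734/(((57 + (6³)³ - 2621*6³ + 11*(6³)²)/(-46 + 6³))) = 3734/(((57 + 216³ - 2621*216 + 11*216²)/(-46 + 216))) = 3734/(((57 + 10077696 - 566136 + 11*46656)/170)) = 3734/(((57 + 10077696 - 566136 + 513216)/170)) = 3734/(((1/170)*10024833)) = 3734/(10024833/170) = 3734*(170/10024833) = 634780/10024833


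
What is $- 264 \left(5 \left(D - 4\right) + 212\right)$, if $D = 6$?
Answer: $-58608$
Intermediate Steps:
$- 264 \left(5 \left(D - 4\right) + 212\right) = - 264 \left(5 \left(6 - 4\right) + 212\right) = - 264 \left(5 \cdot 2 + 212\right) = - 264 \left(10 + 212\right) = \left(-264\right) 222 = -58608$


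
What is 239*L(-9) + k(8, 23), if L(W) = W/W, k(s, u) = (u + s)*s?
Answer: 487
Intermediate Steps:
k(s, u) = s*(s + u) (k(s, u) = (s + u)*s = s*(s + u))
L(W) = 1
239*L(-9) + k(8, 23) = 239*1 + 8*(8 + 23) = 239 + 8*31 = 239 + 248 = 487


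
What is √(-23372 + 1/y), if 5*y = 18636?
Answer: I*√2029276774833/9318 ≈ 152.88*I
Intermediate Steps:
y = 18636/5 (y = (⅕)*18636 = 18636/5 ≈ 3727.2)
√(-23372 + 1/y) = √(-23372 + 1/(18636/5)) = √(-23372 + 5/18636) = √(-435560587/18636) = I*√2029276774833/9318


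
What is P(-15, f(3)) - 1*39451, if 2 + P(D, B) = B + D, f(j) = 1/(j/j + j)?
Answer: -157871/4 ≈ -39468.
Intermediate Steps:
f(j) = 1/(1 + j)
P(D, B) = -2 + B + D (P(D, B) = -2 + (B + D) = -2 + B + D)
P(-15, f(3)) - 1*39451 = (-2 + 1/(1 + 3) - 15) - 1*39451 = (-2 + 1/4 - 15) - 39451 = (-2 + ¼ - 15) - 39451 = -67/4 - 39451 = -157871/4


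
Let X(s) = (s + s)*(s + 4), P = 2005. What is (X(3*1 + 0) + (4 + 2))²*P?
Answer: 4619520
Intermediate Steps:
X(s) = 2*s*(4 + s) (X(s) = (2*s)*(4 + s) = 2*s*(4 + s))
(X(3*1 + 0) + (4 + 2))²*P = (2*(3*1 + 0)*(4 + (3*1 + 0)) + (4 + 2))²*2005 = (2*(3 + 0)*(4 + (3 + 0)) + 6)²*2005 = (2*3*(4 + 3) + 6)²*2005 = (2*3*7 + 6)²*2005 = (42 + 6)²*2005 = 48²*2005 = 2304*2005 = 4619520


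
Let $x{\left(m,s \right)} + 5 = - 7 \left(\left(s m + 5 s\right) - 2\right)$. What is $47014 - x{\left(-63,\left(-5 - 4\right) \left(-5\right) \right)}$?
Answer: $28735$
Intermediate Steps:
$x{\left(m,s \right)} = 9 - 35 s - 7 m s$ ($x{\left(m,s \right)} = -5 - 7 \left(\left(s m + 5 s\right) - 2\right) = -5 - 7 \left(\left(m s + 5 s\right) - 2\right) = -5 - 7 \left(\left(5 s + m s\right) - 2\right) = -5 - 7 \left(-2 + 5 s + m s\right) = -5 - \left(-14 + 35 s + 7 m s\right) = 9 - 35 s - 7 m s$)
$47014 - x{\left(-63,\left(-5 - 4\right) \left(-5\right) \right)} = 47014 - \left(9 - 35 \left(-5 - 4\right) \left(-5\right) - - 441 \left(-5 - 4\right) \left(-5\right)\right) = 47014 - \left(9 - 35 \left(\left(-9\right) \left(-5\right)\right) - - 441 \left(\left(-9\right) \left(-5\right)\right)\right) = 47014 - \left(9 - 1575 - \left(-441\right) 45\right) = 47014 - \left(9 - 1575 + 19845\right) = 47014 - 18279 = 28735$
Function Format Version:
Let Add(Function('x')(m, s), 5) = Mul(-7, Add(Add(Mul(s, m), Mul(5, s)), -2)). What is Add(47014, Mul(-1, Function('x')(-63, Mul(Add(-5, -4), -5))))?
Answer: 28735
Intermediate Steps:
Function('x')(m, s) = Add(9, Mul(-35, s), Mul(-7, m, s)) (Function('x')(m, s) = Add(-5, Mul(-7, Add(Add(Mul(s, m), Mul(5, s)), -2))) = Add(-5, Mul(-7, Add(Add(Mul(m, s), Mul(5, s)), -2))) = Add(-5, Mul(-7, Add(Add(Mul(5, s), Mul(m, s)), -2))) = Add(-5, Mul(-7, Add(-2, Mul(5, s), Mul(m, s)))) = Add(-5, Add(14, Mul(-35, s), Mul(-7, m, s))) = Add(9, Mul(-35, s), Mul(-7, m, s)))
Add(47014, Mul(-1, Function('x')(-63, Mul(Add(-5, -4), -5)))) = Add(47014, Mul(-1, Add(9, Mul(-35, Mul(Add(-5, -4), -5)), Mul(-7, -63, Mul(Add(-5, -4), -5))))) = Add(47014, Mul(-1, Add(9, Mul(-35, Mul(-9, -5)), Mul(-7, -63, Mul(-9, -5))))) = Add(47014, Mul(-1, Add(9, Mul(-35, 45), Mul(-7, -63, 45)))) = Add(47014, Mul(-1, Add(9, -1575, 19845))) = Add(47014, Mul(-1, 18279)) = Add(47014, -18279) = 28735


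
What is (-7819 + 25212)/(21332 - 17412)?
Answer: 17393/3920 ≈ 4.4370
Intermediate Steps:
(-7819 + 25212)/(21332 - 17412) = 17393/3920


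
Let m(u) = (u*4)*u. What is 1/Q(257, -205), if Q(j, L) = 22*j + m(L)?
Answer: 1/173754 ≈ 5.7553e-6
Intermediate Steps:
m(u) = 4*u**2 (m(u) = (4*u)*u = 4*u**2)
Q(j, L) = 4*L**2 + 22*j (Q(j, L) = 22*j + 4*L**2 = 4*L**2 + 22*j)
1/Q(257, -205) = 1/(4*(-205)**2 + 22*257) = 1/(4*42025 + 5654) = 1/(168100 + 5654) = 1/173754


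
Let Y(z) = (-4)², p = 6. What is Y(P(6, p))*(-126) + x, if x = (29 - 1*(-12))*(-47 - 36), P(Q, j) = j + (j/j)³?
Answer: -5419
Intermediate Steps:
P(Q, j) = 1 + j (P(Q, j) = j + 1³ = j + 1 = 1 + j)
Y(z) = 16
x = -3403 (x = (29 + 12)*(-83) = 41*(-83) = -3403)
Y(P(6, p))*(-126) + x = 16*(-126) - 3403 = -2016 - 3403 = -5419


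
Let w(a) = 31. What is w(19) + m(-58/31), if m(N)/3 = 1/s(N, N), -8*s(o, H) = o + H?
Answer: 1085/29 ≈ 37.414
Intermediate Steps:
s(o, H) = -H/8 - o/8 (s(o, H) = -(o + H)/8 = -(H + o)/8 = -H/8 - o/8)
m(N) = -12/N (m(N) = 3/(-N/8 - N/8) = 3/((-N/4)) = 3*(-4/N) = -12/N)
w(19) + m(-58/31) = 31 - 12/((-58/31)) = 31 - 12/((-58*1/31)) = 31 - 12/(-58/31) = 31 - 12*(-31/58) = 31 + 186/29 = 1085/29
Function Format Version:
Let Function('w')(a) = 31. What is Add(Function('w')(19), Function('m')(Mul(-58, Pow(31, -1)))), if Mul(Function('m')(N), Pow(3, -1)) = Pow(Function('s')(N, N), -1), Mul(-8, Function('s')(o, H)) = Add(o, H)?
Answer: Rational(1085, 29) ≈ 37.414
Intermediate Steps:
Function('s')(o, H) = Add(Mul(Rational(-1, 8), H), Mul(Rational(-1, 8), o)) (Function('s')(o, H) = Mul(Rational(-1, 8), Add(o, H)) = Mul(Rational(-1, 8), Add(H, o)) = Add(Mul(Rational(-1, 8), H), Mul(Rational(-1, 8), o)))
Function('m')(N) = Mul(-12, Pow(N, -1)) (Function('m')(N) = Mul(3, Pow(Add(Mul(Rational(-1, 8), N), Mul(Rational(-1, 8), N)), -1)) = Mul(3, Pow(Mul(Rational(-1, 4), N), -1)) = Mul(3, Mul(-4, Pow(N, -1))) = Mul(-12, Pow(N, -1)))
Add(Function('w')(19), Function('m')(Mul(-58, Pow(31, -1)))) = Add(31, Mul(-12, Pow(Mul(-58, Pow(31, -1)), -1))) = Add(31, Mul(-12, Pow(Mul(-58, Rational(1, 31)), -1))) = Add(31, Mul(-12, Pow(Rational(-58, 31), -1))) = Add(31, Mul(-12, Rational(-31, 58))) = Add(31, Rational(186, 29)) = Rational(1085, 29)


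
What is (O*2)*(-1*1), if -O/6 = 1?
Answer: 12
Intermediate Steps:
O = -6 (O = -6*1 = -6)
(O*2)*(-1*1) = (-6*2)*(-1*1) = -12*(-1) = 12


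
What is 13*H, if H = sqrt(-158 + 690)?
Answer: 26*sqrt(133) ≈ 299.85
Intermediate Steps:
H = 2*sqrt(133) (H = sqrt(532) = 2*sqrt(133) ≈ 23.065)
13*H = 13*(2*sqrt(133)) = 26*sqrt(133)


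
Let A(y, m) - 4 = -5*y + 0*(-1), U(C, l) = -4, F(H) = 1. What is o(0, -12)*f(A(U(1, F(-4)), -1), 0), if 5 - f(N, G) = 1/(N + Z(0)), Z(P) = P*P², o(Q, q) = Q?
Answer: 0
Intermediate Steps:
Z(P) = P³
A(y, m) = 4 - 5*y (A(y, m) = 4 + (-5*y + 0*(-1)) = 4 + (-5*y + 0) = 4 - 5*y)
f(N, G) = 5 - 1/N (f(N, G) = 5 - 1/(N + 0³) = 5 - 1/(N + 0) = 5 - 1/N)
o(0, -12)*f(A(U(1, F(-4)), -1), 0) = 0*(5 - 1/(4 - 5*(-4))) = 0*(5 - 1/(4 + 20)) = 0*(5 - 1/24) = 0*(119/24) = 0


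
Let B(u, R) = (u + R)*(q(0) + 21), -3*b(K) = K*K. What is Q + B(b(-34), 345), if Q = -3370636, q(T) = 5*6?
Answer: -3372693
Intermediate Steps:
q(T) = 30
b(K) = -K**2/3 (b(K) = -K*K/3 = -K**2/3)
B(u, R) = 51*R + 51*u (B(u, R) = (u + R)*(30 + 21) = (R + u)*51 = 51*R + 51*u)
Q + B(b(-34), 345) = -3370636 + (51*345 + 51*(-1/3*(-34)**2)) = -3370636 + (17595 + 51*(-1/3*1156)) = -3370636 + (17595 + 51*(-1156/3)) = -3370636 + (17595 - 19652) = -3370636 - 2057 = -3372693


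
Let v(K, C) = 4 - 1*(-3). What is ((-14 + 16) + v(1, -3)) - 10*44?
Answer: -431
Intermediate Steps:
v(K, C) = 7 (v(K, C) = 4 + 3 = 7)
((-14 + 16) + v(1, -3)) - 10*44 = ((-14 + 16) + 7) - 10*44 = (2 + 7) - 440 = 9 - 440 = -431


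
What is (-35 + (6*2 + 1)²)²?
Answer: 17956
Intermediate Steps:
(-35 + (6*2 + 1)²)² = (-35 + (12 + 1)²)² = (-35 + 13²)² = (-35 + 169)² = 134² = 17956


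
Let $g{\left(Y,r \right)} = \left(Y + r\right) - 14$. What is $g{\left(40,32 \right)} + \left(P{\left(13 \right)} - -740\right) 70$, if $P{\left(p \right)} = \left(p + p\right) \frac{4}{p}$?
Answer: $52418$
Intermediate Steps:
$P{\left(p \right)} = 8$ ($P{\left(p \right)} = 2 p \frac{4}{p} = 8$)
$g{\left(Y,r \right)} = -14 + Y + r$
$g{\left(40,32 \right)} + \left(P{\left(13 \right)} - -740\right) 70 = \left(-14 + 40 + 32\right) + \left(8 - -740\right) 70 = 58 + \left(8 + 740\right) 70 = 58 + 748 \cdot 70 = 58 + 52360 = 52418$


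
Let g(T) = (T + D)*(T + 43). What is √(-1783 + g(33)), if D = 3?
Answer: √953 ≈ 30.871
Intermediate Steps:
g(T) = (3 + T)*(43 + T) (g(T) = (T + 3)*(T + 43) = (3 + T)*(43 + T))
√(-1783 + g(33)) = √(-1783 + (129 + 33² + 46*33)) = √(-1783 + (129 + 1089 + 1518)) = √(-1783 + 2736) = √953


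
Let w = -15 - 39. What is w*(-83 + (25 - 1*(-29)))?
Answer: 1566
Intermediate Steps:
w = -54
w*(-83 + (25 - 1*(-29))) = -54*(-83 + (25 - 1*(-29))) = -54*(-83 + (25 + 29)) = -54*(-83 + 54) = -54*(-29) = 1566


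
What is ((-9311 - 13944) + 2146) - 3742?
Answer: -24851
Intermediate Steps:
((-9311 - 13944) + 2146) - 3742 = (-23255 + 2146) - 3742 = -21109 - 3742 = -24851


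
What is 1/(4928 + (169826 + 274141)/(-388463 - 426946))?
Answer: 271803/1339297195 ≈ 0.00020294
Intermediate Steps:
1/(4928 + (169826 + 274141)/(-388463 - 426946)) = 1/(4928 + 443967/(-815409)) = 1/(4928 + 443967*(-1/815409)) = 1/(4928 - 147989/271803) = 1/(1339297195/271803) = 271803/1339297195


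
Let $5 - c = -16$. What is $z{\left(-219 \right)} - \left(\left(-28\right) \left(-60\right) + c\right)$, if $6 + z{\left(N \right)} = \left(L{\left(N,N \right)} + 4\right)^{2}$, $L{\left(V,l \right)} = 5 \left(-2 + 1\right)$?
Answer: $-1706$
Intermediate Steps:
$c = 21$ ($c = 5 - -16 = 5 + 16 = 21$)
$L{\left(V,l \right)} = -5$ ($L{\left(V,l \right)} = 5 \left(-1\right) = -5$)
$z{\left(N \right)} = -5$ ($z{\left(N \right)} = -6 + \left(-5 + 4\right)^{2} = -6 + \left(-1\right)^{2} = -6 + 1 = -5$)
$z{\left(-219 \right)} - \left(\left(-28\right) \left(-60\right) + c\right) = -5 - \left(\left(-28\right) \left(-60\right) + 21\right) = -5 - \left(1680 + 21\right) = -5 - 1701 = -1706$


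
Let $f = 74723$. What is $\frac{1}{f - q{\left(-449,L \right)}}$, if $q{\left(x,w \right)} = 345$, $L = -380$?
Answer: $\frac{1}{74378} \approx 1.3445 \cdot 10^{-5}$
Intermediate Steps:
$\frac{1}{f - q{\left(-449,L \right)}} = \frac{1}{74723 - 345} = \frac{1}{74378}$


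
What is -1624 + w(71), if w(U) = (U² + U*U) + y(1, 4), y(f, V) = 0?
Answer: 8458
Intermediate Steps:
w(U) = 2*U² (w(U) = (U² + U*U) + 0 = (U² + U²) + 0 = 2*U² + 0 = 2*U²)
-1624 + w(71) = -1624 + 2*71² = -1624 + 2*5041 = -1624 + 10082 = 8458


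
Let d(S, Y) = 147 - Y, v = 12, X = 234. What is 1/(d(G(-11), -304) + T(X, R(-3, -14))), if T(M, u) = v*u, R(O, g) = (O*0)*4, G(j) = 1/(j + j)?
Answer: 1/451 ≈ 0.0022173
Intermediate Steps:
G(j) = 1/(2*j)
R(O, g) = 0 (R(O, g) = 0*4 = 0)
T(M, u) = 12*u
1/(d(G(-11), -304) + T(X, R(-3, -14))) = 1/((147 - 1*(-304)) + 12*0) = 1/((147 + 304) + 0) = 1/(451 + 0) = 1/451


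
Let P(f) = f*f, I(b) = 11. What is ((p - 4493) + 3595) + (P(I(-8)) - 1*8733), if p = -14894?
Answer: -24404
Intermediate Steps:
P(f) = f²
((p - 4493) + 3595) + (P(I(-8)) - 1*8733) = ((-14894 - 4493) + 3595) + (11² - 1*8733) = (-19387 + 3595) + (121 - 8733) = -15792 - 8612 = -24404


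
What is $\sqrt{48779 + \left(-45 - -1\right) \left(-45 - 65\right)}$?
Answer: $\sqrt{53619} \approx 231.56$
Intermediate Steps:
$\sqrt{48779 + \left(-45 - -1\right) \left(-45 - 65\right)} = \sqrt{48779 + \left(-45 + 1\right) \left(-110\right)} = \sqrt{48779 - -4840} = \sqrt{48779 + 4840} = \sqrt{53619}$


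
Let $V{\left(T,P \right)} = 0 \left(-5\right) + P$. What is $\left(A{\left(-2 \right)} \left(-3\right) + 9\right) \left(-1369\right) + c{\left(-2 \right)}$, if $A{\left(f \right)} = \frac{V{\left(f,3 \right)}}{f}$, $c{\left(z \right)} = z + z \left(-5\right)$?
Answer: $- \frac{36947}{2} \approx -18474.0$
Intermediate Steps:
$V{\left(T,P \right)} = P$ ($V{\left(T,P \right)} = 0 + P = P$)
$c{\left(z \right)} = - 4 z$ ($c{\left(z \right)} = z - 5 z = - 4 z$)
$A{\left(f \right)} = \frac{3}{f}$
$\left(A{\left(-2 \right)} \left(-3\right) + 9\right) \left(-1369\right) + c{\left(-2 \right)} = \left(\frac{3}{-2} \left(-3\right) + 9\right) \left(-1369\right) - -8 = \left(3 \left(- \frac{1}{2}\right) \left(-3\right) + 9\right) \left(-1369\right) + 8 = \left(\left(- \frac{3}{2}\right) \left(-3\right) + 9\right) \left(-1369\right) + 8 = \left(\frac{9}{2} + 9\right) \left(-1369\right) + 8 = \frac{27}{2} \left(-1369\right) + 8 = - \frac{36963}{2} + 8 = - \frac{36947}{2}$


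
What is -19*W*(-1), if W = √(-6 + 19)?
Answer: 19*√13 ≈ 68.505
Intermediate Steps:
W = √13 ≈ 3.6056
-19*W*(-1) = -19*√13*(-1) = 19*√13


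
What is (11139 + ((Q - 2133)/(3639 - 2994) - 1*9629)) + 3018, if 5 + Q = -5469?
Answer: 2912953/645 ≈ 4516.2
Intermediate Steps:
Q = -5474 (Q = -5 - 5469 = -5474)
(11139 + ((Q - 2133)/(3639 - 2994) - 1*9629)) + 3018 = (11139 + ((-5474 - 2133)/(3639 - 2994) - 1*9629)) + 3018 = (11139 + (-7607/645 - 9629)) + 3018 = (11139 - 6218312/645) + 3018 = 966343/645 + 3018 = 2912953/645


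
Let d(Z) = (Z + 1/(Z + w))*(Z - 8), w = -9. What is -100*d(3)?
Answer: 4250/3 ≈ 1416.7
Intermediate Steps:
d(Z) = (-8 + Z)*(Z + 1/(-9 + Z)) (d(Z) = (Z + 1/(Z - 9))*(Z - 8) = (Z + 1/(-9 + Z))*(-8 + Z) = (-8 + Z)*(Z + 1/(-9 + Z)))
-100*d(3) = -100*(-8 + 3³ - 17*3² + 73*3)/(-9 + 3) = -100*(-8 + 27 - 17*9 + 219)/(-6) = -(-50)*(-8 + 27 - 153 + 219)/3 = -(-50)*85/3 = -100*(-85/6) = 4250/3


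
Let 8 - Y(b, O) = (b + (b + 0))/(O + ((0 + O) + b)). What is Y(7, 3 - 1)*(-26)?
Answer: -1924/11 ≈ -174.91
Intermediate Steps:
Y(b, O) = 8 - 2*b/(b + 2*O) (Y(b, O) = 8 - (b + (b + 0))/(O + ((0 + O) + b)) = 8 - (b + b)/(O + (O + b)) = 8 - 2*b/(b + 2*O))
Y(7, 3 - 1)*(-26) = (2*(3*7 + 8*(3 - 1))/(7 + 2*(3 - 1)))*(-26) = (2*(21 + 8*2)/(7 + 2*2))*(-26) = (2*(21 + 16)/(7 + 4))*(-26) = (2*37/11)*(-26) = (2*(1/11)*37)*(-26) = (74/11)*(-26) = -1924/11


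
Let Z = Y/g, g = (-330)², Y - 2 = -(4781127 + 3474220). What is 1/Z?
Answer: -21780/1651069 ≈ -0.013191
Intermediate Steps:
Y = -8255345 (Y = 2 - (4781127 + 3474220) = 2 - 1*8255347 = 2 - 8255347 = -8255345)
g = 108900
Z = -1651069/21780 (Z = -8255345/108900 = -8255345*1/108900 = -1651069/21780 ≈ -75.807)
1/Z = 1/(-1651069/21780) = -21780/1651069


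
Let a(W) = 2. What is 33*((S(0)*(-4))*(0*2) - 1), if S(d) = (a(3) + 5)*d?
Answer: -33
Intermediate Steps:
S(d) = 7*d (S(d) = (2 + 5)*d = 7*d)
33*((S(0)*(-4))*(0*2) - 1) = 33*(((7*0)*(-4))*(0*2) - 1) = 33*((0*(-4))*0 - 1) = 33*(0*0 - 1) = 33*(0 - 1) = 33*(-1) = -33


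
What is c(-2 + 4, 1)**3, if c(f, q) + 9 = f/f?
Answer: -512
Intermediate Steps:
c(f, q) = -8 (c(f, q) = -9 + f/f = -9 + 1 = -8)
c(-2 + 4, 1)**3 = (-8)**3 = -512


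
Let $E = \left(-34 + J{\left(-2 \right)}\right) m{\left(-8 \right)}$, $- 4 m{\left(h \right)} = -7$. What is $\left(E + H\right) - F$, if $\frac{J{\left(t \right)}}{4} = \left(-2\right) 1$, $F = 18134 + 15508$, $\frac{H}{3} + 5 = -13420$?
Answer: $- \frac{147981}{2} \approx -73991.0$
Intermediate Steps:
$H = -40275$ ($H = -15 + 3 \left(-13420\right) = -15 - 40260 = -40275$)
$F = 33642$
$m{\left(h \right)} = \frac{7}{4}$ ($m{\left(h \right)} = \left(- \frac{1}{4}\right) \left(-7\right) = \frac{7}{4}$)
$J{\left(t \right)} = -8$ ($J{\left(t \right)} = 4 \left(\left(-2\right) 1\right) = 4 \left(-2\right) = -8$)
$E = - \frac{147}{2}$ ($E = \left(-34 - 8\right) \frac{7}{4} = \left(-42\right) \frac{7}{4} = - \frac{147}{2} \approx -73.5$)
$\left(E + H\right) - F = \left(- \frac{147}{2} - 40275\right) - 33642 = - \frac{80697}{2} - 33642 = - \frac{147981}{2}$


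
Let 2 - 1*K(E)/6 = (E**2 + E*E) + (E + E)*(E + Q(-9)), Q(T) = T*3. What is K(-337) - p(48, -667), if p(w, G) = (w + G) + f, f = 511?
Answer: -2834724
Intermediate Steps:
Q(T) = 3*T
p(w, G) = 511 + G + w (p(w, G) = (w + G) + 511 = (G + w) + 511 = 511 + G + w)
K(E) = 12 - 12*E**2 - 12*E*(-27 + E) (K(E) = 12 - 6*((E**2 + E*E) + (E + E)*(E + 3*(-9))) = 12 - 6*((E**2 + E**2) + (2*E)*(E - 27)) = 12 - 6*(2*E**2 + (2*E)*(-27 + E)) = 12 - 6*(2*E**2 + 2*E*(-27 + E)) = 12 + (-12*E**2 - 12*E*(-27 + E)) = 12 - 12*E**2 - 12*E*(-27 + E))
K(-337) - p(48, -667) = (12 - 24*(-337)**2 + 324*(-337)) - (511 - 667 + 48) = (12 - 24*113569 - 109188) - 1*(-108) = (12 - 2725656 - 109188) + 108 = -2834832 + 108 = -2834724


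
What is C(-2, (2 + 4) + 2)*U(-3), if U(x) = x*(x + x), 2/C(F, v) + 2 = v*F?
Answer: -2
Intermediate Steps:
C(F, v) = 2/(-2 + F*v) (C(F, v) = 2/(-2 + v*F) = 2/(-2 + F*v))
U(x) = 2*x**2 (U(x) = x*(2*x) = 2*x**2)
C(-2, (2 + 4) + 2)*U(-3) = (2/(-2 - 2*((2 + 4) + 2)))*(2*(-3)**2) = (2/(-2 - 2*(6 + 2)))*(2*9) = (2/(-2 - 2*8))*18 = (2/(-2 - 16))*18 = (2/(-18))*18 = (2*(-1/18))*18 = -1/9*18 = -2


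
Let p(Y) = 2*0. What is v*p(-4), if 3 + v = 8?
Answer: 0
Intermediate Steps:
p(Y) = 0
v = 5 (v = -3 + 8 = 5)
v*p(-4) = 5*0 = 0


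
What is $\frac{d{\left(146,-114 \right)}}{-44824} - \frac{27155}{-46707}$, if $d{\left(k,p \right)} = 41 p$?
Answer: $\frac{717752119}{1046797284} \approx 0.68567$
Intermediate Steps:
$\frac{d{\left(146,-114 \right)}}{-44824} - \frac{27155}{-46707} = \frac{41 \left(-114\right)}{-44824} - \frac{27155}{-46707} = \left(-4674\right) \left(- \frac{1}{44824}\right) - - \frac{27155}{46707} = \frac{2337}{22412} + \frac{27155}{46707} = \frac{717752119}{1046797284}$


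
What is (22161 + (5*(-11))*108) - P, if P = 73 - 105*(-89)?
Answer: 6803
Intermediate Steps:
P = 9418 (P = 73 + 9345 = 9418)
(22161 + (5*(-11))*108) - P = (22161 + (5*(-11))*108) - 1*9418 = (22161 - 55*108) - 9418 = (22161 - 5940) - 9418 = 16221 - 9418 = 6803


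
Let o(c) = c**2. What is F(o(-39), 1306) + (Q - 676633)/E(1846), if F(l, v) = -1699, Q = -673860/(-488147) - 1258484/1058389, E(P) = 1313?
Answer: -136556067619139588/61669152921389 ≈ -2214.3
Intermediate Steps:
Q = 8989165672/46968128653 (Q = -673860*(-1/488147) - 1258484*1/1058389 = 61260/44377 - 1258484/1058389 = 8989165672/46968128653 ≈ 0.19139)
F(o(-39), 1306) + (Q - 676633)/E(1846) = -1699 + (8989165672/46968128653 - 676633)/1313 = -1699 - 31780176805699677/46968128653*1/1313 = -1699 - 31780176805699677/61669152921389 = -136556067619139588/61669152921389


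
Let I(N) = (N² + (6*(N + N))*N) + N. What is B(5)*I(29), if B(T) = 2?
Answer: 21924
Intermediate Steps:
I(N) = N + 13*N² (I(N) = (N² + (6*(2*N))*N) + N = (N² + (12*N)*N) + N = (N² + 12*N²) + N = 13*N² + N = N + 13*N²)
B(5)*I(29) = 2*(29*(1 + 13*29)) = 2*(29*(1 + 377)) = 2*(29*378) = 2*10962 = 21924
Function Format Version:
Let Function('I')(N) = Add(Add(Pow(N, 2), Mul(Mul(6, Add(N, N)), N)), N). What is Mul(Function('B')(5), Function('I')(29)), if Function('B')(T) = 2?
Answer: 21924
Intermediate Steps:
Function('I')(N) = Add(N, Mul(13, Pow(N, 2))) (Function('I')(N) = Add(Add(Pow(N, 2), Mul(Mul(6, Mul(2, N)), N)), N) = Add(Add(Pow(N, 2), Mul(Mul(12, N), N)), N) = Add(Add(Pow(N, 2), Mul(12, Pow(N, 2))), N) = Add(Mul(13, Pow(N, 2)), N) = Add(N, Mul(13, Pow(N, 2))))
Mul(Function('B')(5), Function('I')(29)) = Mul(2, Mul(29, Add(1, Mul(13, 29)))) = Mul(2, Mul(29, Add(1, 377))) = Mul(2, Mul(29, 378)) = Mul(2, 10962) = 21924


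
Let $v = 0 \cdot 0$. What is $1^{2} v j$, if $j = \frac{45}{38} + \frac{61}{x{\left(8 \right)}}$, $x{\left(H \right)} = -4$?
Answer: $0$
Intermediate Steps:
$v = 0$
$j = - \frac{1069}{76}$ ($j = \frac{45}{38} + \frac{61}{-4} = 45 \cdot \frac{1}{38} + 61 \left(- \frac{1}{4}\right) = \frac{45}{38} - \frac{61}{4} = - \frac{1069}{76} \approx -14.066$)
$1^{2} v j = 1^{2} \cdot 0 \left(- \frac{1069}{76}\right) = 1 \cdot 0 \left(- \frac{1069}{76}\right) = 0 \left(- \frac{1069}{76}\right) = 0$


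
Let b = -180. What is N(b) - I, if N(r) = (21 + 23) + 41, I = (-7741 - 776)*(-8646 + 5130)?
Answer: -29945687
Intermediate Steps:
I = 29945772 (I = -8517*(-3516) = 29945772)
N(r) = 85 (N(r) = 44 + 41 = 85)
N(b) - I = 85 - 1*29945772 = 85 - 29945772 = -29945687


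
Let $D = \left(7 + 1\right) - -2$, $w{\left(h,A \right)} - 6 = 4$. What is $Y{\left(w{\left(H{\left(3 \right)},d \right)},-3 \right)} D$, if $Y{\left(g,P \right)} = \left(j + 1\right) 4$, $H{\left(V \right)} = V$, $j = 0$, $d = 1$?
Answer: $40$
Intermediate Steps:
$w{\left(h,A \right)} = 10$ ($w{\left(h,A \right)} = 6 + 4 = 10$)
$Y{\left(g,P \right)} = 4$ ($Y{\left(g,P \right)} = \left(0 + 1\right) 4 = 1 \cdot 4 = 4$)
$D = 10$ ($D = 8 + 2 = 10$)
$Y{\left(w{\left(H{\left(3 \right)},d \right)},-3 \right)} D = 4 \cdot 10 = 40$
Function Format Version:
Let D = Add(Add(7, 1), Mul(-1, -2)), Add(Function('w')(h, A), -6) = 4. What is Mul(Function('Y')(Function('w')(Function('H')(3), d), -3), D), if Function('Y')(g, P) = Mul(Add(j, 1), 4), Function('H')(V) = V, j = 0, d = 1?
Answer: 40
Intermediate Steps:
Function('w')(h, A) = 10 (Function('w')(h, A) = Add(6, 4) = 10)
Function('Y')(g, P) = 4 (Function('Y')(g, P) = Mul(Add(0, 1), 4) = Mul(1, 4) = 4)
D = 10 (D = Add(8, 2) = 10)
Mul(Function('Y')(Function('w')(Function('H')(3), d), -3), D) = Mul(4, 10) = 40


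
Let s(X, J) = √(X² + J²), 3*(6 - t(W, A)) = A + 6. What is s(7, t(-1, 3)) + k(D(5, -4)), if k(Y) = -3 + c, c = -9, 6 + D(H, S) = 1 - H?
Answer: -12 + √58 ≈ -4.3842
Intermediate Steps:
D(H, S) = -5 - H (D(H, S) = -6 + (1 - H) = -5 - H)
t(W, A) = 4 - A/3 (t(W, A) = 6 - (A + 6)/3 = 6 - (6 + A)/3 = 6 + (-2 - A/3) = 4 - A/3)
k(Y) = -12 (k(Y) = -3 - 9 = -12)
s(X, J) = √(J² + X²)
s(7, t(-1, 3)) + k(D(5, -4)) = √((4 - ⅓*3)² + 7²) - 12 = √((4 - 1)² + 49) - 12 = √(3² + 49) - 12 = √(9 + 49) - 12 = √58 - 12 = -12 + √58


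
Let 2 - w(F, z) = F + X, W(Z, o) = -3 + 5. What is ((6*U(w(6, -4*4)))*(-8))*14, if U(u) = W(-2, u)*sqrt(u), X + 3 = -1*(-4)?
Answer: -1344*I*sqrt(5) ≈ -3005.3*I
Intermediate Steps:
W(Z, o) = 2
X = 1 (X = -3 - 1*(-4) = -3 + 4 = 1)
w(F, z) = 1 - F (w(F, z) = 2 - (F + 1) = 2 - (1 + F) = 2 + (-1 - F) = 1 - F)
U(u) = 2*sqrt(u)
((6*U(w(6, -4*4)))*(-8))*14 = ((6*(2*sqrt(1 - 1*6)))*(-8))*14 = ((6*(2*sqrt(1 - 6)))*(-8))*14 = ((6*(2*sqrt(-5)))*(-8))*14 = ((6*(2*(I*sqrt(5))))*(-8))*14 = ((6*(2*I*sqrt(5)))*(-8))*14 = ((12*I*sqrt(5))*(-8))*14 = -96*I*sqrt(5)*14 = -1344*I*sqrt(5)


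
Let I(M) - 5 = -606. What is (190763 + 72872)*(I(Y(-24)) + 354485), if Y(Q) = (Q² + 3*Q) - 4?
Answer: 93296208340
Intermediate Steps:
Y(Q) = -4 + Q² + 3*Q
I(M) = -601 (I(M) = 5 - 606 = -601)
(190763 + 72872)*(I(Y(-24)) + 354485) = (190763 + 72872)*(-601 + 354485) = 263635*353884 = 93296208340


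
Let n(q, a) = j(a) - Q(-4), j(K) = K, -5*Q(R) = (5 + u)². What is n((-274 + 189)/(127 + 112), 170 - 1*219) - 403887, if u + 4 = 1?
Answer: -2019676/5 ≈ -4.0394e+5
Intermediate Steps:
u = -3 (u = -4 + 1 = -3)
Q(R) = -⅘ (Q(R) = -(5 - 3)²/5 = -⅕*2² = -⅕*4 = -⅘)
n(q, a) = ⅘ + a (n(q, a) = a - 1*(-⅘) = a + ⅘ = ⅘ + a)
n((-274 + 189)/(127 + 112), 170 - 1*219) - 403887 = (⅘ + (170 - 1*219)) - 403887 = (⅘ + (170 - 219)) - 403887 = (⅘ - 49) - 403887 = -241/5 - 403887 = -2019676/5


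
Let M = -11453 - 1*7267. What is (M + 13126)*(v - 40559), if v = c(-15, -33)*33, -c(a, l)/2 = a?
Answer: 221348986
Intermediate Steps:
c(a, l) = -2*a
M = -18720 (M = -11453 - 7267 = -18720)
v = 990 (v = -2*(-15)*33 = 30*33 = 990)
(M + 13126)*(v - 40559) = (-18720 + 13126)*(990 - 40559) = -5594*(-39569) = 221348986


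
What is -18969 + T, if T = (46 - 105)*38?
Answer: -21211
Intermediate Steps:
T = -2242 (T = -59*38 = -2242)
-18969 + T = -18969 - 2242 = -21211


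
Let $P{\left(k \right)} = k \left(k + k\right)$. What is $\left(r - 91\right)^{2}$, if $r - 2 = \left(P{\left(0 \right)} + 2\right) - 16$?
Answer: $10609$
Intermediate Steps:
$P{\left(k \right)} = 2 k^{2}$ ($P{\left(k \right)} = k 2 k = 2 k^{2}$)
$r = -12$ ($r = 2 - \left(14 + 0\right) = 2 + \left(\left(2 \cdot 0 + 2\right) - 16\right) = 2 + \left(\left(0 + 2\right) - 16\right) = 2 + \left(2 - 16\right) = 2 - 14 = -12$)
$\left(r - 91\right)^{2} = \left(-12 - 91\right)^{2} = \left(-103\right)^{2} = 10609$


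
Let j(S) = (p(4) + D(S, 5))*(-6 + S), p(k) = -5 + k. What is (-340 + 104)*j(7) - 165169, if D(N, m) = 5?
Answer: -166113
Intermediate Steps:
j(S) = -24 + 4*S (j(S) = ((-5 + 4) + 5)*(-6 + S) = (-1 + 5)*(-6 + S) = 4*(-6 + S) = -24 + 4*S)
(-340 + 104)*j(7) - 165169 = (-340 + 104)*(-24 + 4*7) - 165169 = -236*(-24 + 28) - 165169 = -236*4 - 165169 = -944 - 165169 = -166113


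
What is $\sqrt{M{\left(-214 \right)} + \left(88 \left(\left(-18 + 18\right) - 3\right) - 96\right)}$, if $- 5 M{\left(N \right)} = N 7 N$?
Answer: $\frac{2 i \sqrt{402965}}{5} \approx 253.92 i$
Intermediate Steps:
$M{\left(N \right)} = - \frac{7 N^{2}}{5}$ ($M{\left(N \right)} = - \frac{N 7 N}{5} = - \frac{7 N N}{5} = - \frac{7 N^{2}}{5}$)
$\sqrt{M{\left(-214 \right)} + \left(88 \left(\left(-18 + 18\right) - 3\right) - 96\right)} = \sqrt{- \frac{7 \left(-214\right)^{2}}{5} + \left(88 \left(\left(-18 + 18\right) - 3\right) - 96\right)} = \sqrt{\left(- \frac{7}{5}\right) 45796 + \left(88 \left(0 - 3\right) - 96\right)} = \sqrt{- \frac{320572}{5} + \left(88 \left(-3\right) - 96\right)} = \sqrt{- \frac{320572}{5} - 360} = \sqrt{- \frac{322372}{5}} = \frac{2 i \sqrt{402965}}{5}$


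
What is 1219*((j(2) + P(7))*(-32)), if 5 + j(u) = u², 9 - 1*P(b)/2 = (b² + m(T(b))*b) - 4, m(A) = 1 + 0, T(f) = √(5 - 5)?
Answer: 3393696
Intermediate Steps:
T(f) = 0 (T(f) = √0 = 0)
m(A) = 1
P(b) = 26 - 2*b - 2*b² (P(b) = 18 - 2*((b² + 1*b) - 4) = 18 - 2*((b² + b) - 4) = 18 - 2*((b + b²) - 4) = 18 - 2*(-4 + b + b²) = 18 + (8 - 2*b - 2*b²) = 26 - 2*b - 2*b²)
j(u) = -5 + u²
1219*((j(2) + P(7))*(-32)) = 1219*(((-5 + 2²) + (26 - 2*7 - 2*7²))*(-32)) = 1219*(((-5 + 4) + (26 - 14 - 2*49))*(-32)) = 1219*((-1 + (26 - 14 - 98))*(-32)) = 1219*((-1 - 86)*(-32)) = 1219*(-87*(-32)) = 1219*2784 = 3393696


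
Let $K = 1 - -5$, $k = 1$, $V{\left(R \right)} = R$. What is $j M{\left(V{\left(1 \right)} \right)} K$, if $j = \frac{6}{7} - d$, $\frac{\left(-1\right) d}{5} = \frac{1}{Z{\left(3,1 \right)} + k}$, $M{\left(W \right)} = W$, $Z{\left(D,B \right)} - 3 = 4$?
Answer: $\frac{249}{28} \approx 8.8929$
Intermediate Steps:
$Z{\left(D,B \right)} = 7$ ($Z{\left(D,B \right)} = 3 + 4 = 7$)
$K = 6$ ($K = 1 + 5 = 6$)
$d = - \frac{5}{8}$ ($d = - \frac{5}{7 + 1} = - \frac{5}{8} \approx -0.625$)
$j = \frac{83}{56}$ ($j = \frac{6}{7} - - \frac{5}{8} = 6 \cdot \frac{1}{7} + \frac{5}{8} = \frac{6}{7} + \frac{5}{8} = \frac{83}{56} \approx 1.4821$)
$j M{\left(V{\left(1 \right)} \right)} K = \frac{83}{56} \cdot 1 \cdot 6 = \frac{83}{56} \cdot 6 = \frac{249}{28}$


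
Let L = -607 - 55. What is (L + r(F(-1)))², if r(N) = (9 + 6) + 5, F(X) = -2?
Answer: 412164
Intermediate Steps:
r(N) = 20 (r(N) = 15 + 5 = 20)
L = -662
(L + r(F(-1)))² = (-662 + 20)² = (-642)² = 412164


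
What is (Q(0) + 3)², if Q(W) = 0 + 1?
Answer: 16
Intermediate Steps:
Q(W) = 1
(Q(0) + 3)² = (1 + 3)² = 4² = 16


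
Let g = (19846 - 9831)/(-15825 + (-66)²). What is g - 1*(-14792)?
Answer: 169639433/11469 ≈ 14791.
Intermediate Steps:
g = -10015/11469 (g = 10015/(-15825 + 4356) = 10015/(-11469) = 10015*(-1/11469) = -10015/11469 ≈ -0.87322)
g - 1*(-14792) = -10015/11469 - 1*(-14792) = -10015/11469 + 14792 = 169639433/11469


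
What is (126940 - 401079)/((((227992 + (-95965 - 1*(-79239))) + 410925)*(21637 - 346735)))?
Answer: 274139/202273049718 ≈ 1.3553e-6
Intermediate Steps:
(126940 - 401079)/((((227992 + (-95965 - 1*(-79239))) + 410925)*(21637 - 346735))) = -274139*(-1/(325098*((227992 + (-95965 + 79239)) + 410925))) = -274139*(-1/(325098*((227992 - 16726) + 410925))) = -274139*(-1/(325098*(211266 + 410925))) = -274139/(622191*(-325098)) = -274139/(-202273049718) = -274139*(-1/202273049718) = 274139/202273049718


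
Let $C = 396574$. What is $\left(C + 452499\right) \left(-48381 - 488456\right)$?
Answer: $-455813802101$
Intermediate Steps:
$\left(C + 452499\right) \left(-48381 - 488456\right) = \left(396574 + 452499\right) \left(-48381 - 488456\right) = 849073 \left(-536837\right) = -455813802101$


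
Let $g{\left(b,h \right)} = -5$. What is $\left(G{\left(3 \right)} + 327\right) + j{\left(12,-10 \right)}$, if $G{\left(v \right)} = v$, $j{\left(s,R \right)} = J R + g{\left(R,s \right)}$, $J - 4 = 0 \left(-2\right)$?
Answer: $285$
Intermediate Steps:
$J = 4$ ($J = 4 + 0 \left(-2\right) = 4 + 0 = 4$)
$j{\left(s,R \right)} = -5 + 4 R$ ($j{\left(s,R \right)} = 4 R - 5 = -5 + 4 R$)
$\left(G{\left(3 \right)} + 327\right) + j{\left(12,-10 \right)} = \left(3 + 327\right) + \left(-5 + 4 \left(-10\right)\right) = 330 - 45 = 285$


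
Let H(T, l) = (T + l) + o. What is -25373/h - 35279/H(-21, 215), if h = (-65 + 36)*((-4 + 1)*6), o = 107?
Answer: -26052911/157122 ≈ -165.81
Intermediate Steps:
H(T, l) = 107 + T + l (H(T, l) = (T + l) + 107 = 107 + T + l)
h = 522 (h = -(-87)*6 = -29*(-18) = 522)
-25373/h - 35279/H(-21, 215) = -25373/522 - 35279/(107 - 21 + 215) = -25373*1/522 - 35279/301 = -25373/522 - 35279*1/301 = -25373/522 - 35279/301 = -26052911/157122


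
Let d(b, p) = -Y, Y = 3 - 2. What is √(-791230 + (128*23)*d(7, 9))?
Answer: I*√794174 ≈ 891.16*I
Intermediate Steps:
Y = 1
d(b, p) = -1 (d(b, p) = -1*1 = -1)
√(-791230 + (128*23)*d(7, 9)) = √(-791230 + (128*23)*(-1)) = √(-791230 + 2944*(-1)) = √(-791230 - 2944) = √(-794174) = I*√794174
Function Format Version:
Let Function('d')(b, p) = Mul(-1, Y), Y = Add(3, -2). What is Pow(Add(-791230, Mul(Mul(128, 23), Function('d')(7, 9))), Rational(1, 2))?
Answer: Mul(I, Pow(794174, Rational(1, 2))) ≈ Mul(891.16, I)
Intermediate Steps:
Y = 1
Function('d')(b, p) = -1 (Function('d')(b, p) = Mul(-1, 1) = -1)
Pow(Add(-791230, Mul(Mul(128, 23), Function('d')(7, 9))), Rational(1, 2)) = Pow(Add(-791230, Mul(Mul(128, 23), -1)), Rational(1, 2)) = Pow(Add(-791230, Mul(2944, -1)), Rational(1, 2)) = Pow(Add(-791230, -2944), Rational(1, 2)) = Pow(-794174, Rational(1, 2)) = Mul(I, Pow(794174, Rational(1, 2)))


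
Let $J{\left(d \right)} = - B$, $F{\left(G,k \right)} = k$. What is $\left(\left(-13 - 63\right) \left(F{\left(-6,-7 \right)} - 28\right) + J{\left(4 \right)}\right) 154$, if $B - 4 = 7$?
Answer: $407946$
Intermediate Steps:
$B = 11$ ($B = 4 + 7 = 11$)
$J{\left(d \right)} = -11$ ($J{\left(d \right)} = \left(-1\right) 11 = -11$)
$\left(\left(-13 - 63\right) \left(F{\left(-6,-7 \right)} - 28\right) + J{\left(4 \right)}\right) 154 = \left(\left(-13 - 63\right) \left(-7 - 28\right) - 11\right) 154 = \left(\left(-76\right) \left(-35\right) - 11\right) 154 = \left(2660 - 11\right) 154 = 2649 \cdot 154 = 407946$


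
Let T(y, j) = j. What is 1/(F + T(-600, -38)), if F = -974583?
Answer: -1/974621 ≈ -1.0260e-6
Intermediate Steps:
1/(F + T(-600, -38)) = 1/(-974583 - 38) = 1/(-974621) = -1/974621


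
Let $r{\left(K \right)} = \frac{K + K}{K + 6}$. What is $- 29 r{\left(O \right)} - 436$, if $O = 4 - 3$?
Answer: $- \frac{3110}{7} \approx -444.29$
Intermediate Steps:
$O = 1$ ($O = 4 - 3 = 1$)
$r{\left(K \right)} = \frac{2 K}{6 + K}$
$- 29 r{\left(O \right)} - 436 = - 29 \cdot 2 \cdot 1 \frac{1}{6 + 1} - 436 = - 29 \cdot 2 \cdot 1 \cdot \frac{1}{7} - 436 = \left(-29\right) \frac{2}{7} - 436 = - \frac{58}{7} - 436 = - \frac{3110}{7}$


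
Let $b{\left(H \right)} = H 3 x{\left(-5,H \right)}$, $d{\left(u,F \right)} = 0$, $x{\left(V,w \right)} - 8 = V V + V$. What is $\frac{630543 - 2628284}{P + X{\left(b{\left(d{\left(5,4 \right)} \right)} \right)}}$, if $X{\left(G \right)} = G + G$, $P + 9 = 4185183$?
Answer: $- \frac{1997741}{4185174} \approx -0.47734$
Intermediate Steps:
$P = 4185174$ ($P = -9 + 4185183 = 4185174$)
$x{\left(V,w \right)} = 8 + V + V^{2}$ ($x{\left(V,w \right)} = 8 + \left(V V + V\right) = 8 + \left(V^{2} + V\right) = 8 + \left(V + V^{2}\right) = 8 + V + V^{2}$)
$b{\left(H \right)} = 84 H$ ($b{\left(H \right)} = H 3 \left(8 - 5 + \left(-5\right)^{2}\right) = 3 H \left(8 - 5 + 25\right) = 3 H 28 = 84 H$)
$X{\left(G \right)} = 2 G$
$\frac{630543 - 2628284}{P + X{\left(b{\left(d{\left(5,4 \right)} \right)} \right)}} = \frac{630543 - 2628284}{4185174 + 2 \cdot 84 \cdot 0} = - \frac{1997741}{4185174 + 2 \cdot 0} = - \frac{1997741}{4185174 + 0} = - \frac{1997741}{4185174}$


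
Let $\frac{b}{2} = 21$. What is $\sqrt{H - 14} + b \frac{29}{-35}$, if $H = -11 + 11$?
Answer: $- \frac{174}{5} + i \sqrt{14} \approx -34.8 + 3.7417 i$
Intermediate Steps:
$b = 42$ ($b = 2 \cdot 21 = 42$)
$H = 0$
$\sqrt{H - 14} + b \frac{29}{-35} = \sqrt{0 - 14} + 42 \frac{29}{-35} = \sqrt{-14} + 42 \cdot 29 \left(- \frac{1}{35}\right) = i \sqrt{14} + 42 \left(- \frac{29}{35}\right) = i \sqrt{14} - \frac{174}{5} = - \frac{174}{5} + i \sqrt{14}$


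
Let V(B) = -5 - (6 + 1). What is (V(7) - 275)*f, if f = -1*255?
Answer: 73185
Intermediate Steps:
V(B) = -12 (V(B) = -5 - 1*7 = -5 - 7 = -12)
f = -255
(V(7) - 275)*f = (-12 - 275)*(-255) = -287*(-255) = 73185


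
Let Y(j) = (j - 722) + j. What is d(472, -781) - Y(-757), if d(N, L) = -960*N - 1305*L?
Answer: 568321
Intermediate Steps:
Y(j) = -722 + 2*j (Y(j) = (-722 + j) + j = -722 + 2*j)
d(N, L) = -1305*L - 960*N
d(472, -781) - Y(-757) = (-1305*(-781) - 960*472) - (-722 + 2*(-757)) = (1019205 - 453120) - (-722 - 1514) = 566085 - 1*(-2236) = 566085 + 2236 = 568321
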